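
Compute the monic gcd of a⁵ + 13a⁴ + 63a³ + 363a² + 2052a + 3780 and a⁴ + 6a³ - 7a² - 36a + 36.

a² + 9a + 18

By polynomial division,
  a⁵ + 13a⁴ + 63a³ + 363a² + 2052a + 3780 = (a + 7)(a⁴ + 6a³ - 7a² - 36a + 36) + (28a³ + 448a² + 2268a + 3528)
  a⁴ + 6a³ - 7a² - 36a + 36 = ((1/28)a - 5/14)(28a³ + 448a² + 2268a + 3528) + (72a² + 648a + 1296)
  28a³ + 448a² + 2268a + 3528 = ((7/18)a + 49/18)(72a² + 648a + 1296) + (0)
Last nonzero remainder: 72a² + 648a + 1296. Dividing through by 72 gives the monic gcd a² + 9a + 18.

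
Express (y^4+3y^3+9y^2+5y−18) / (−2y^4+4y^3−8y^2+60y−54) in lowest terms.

Euclidean algorithm in ℚ[y]:
  y^4+3y^3+9y^2+5y−18 = (−1/2)(−2y^4+4y^3−8y^2+60y−54) + (5y^3+5y^2+35y−45)
  −2y^4+4y^3−8y^2+60y−54 = (−(2/5)y+6/5)(5y^3+5y^2+35y−45) + (0)
Last nonzero remainder: 5y^3+5y^2+35y−45. Dividing through by 5 gives the monic gcd y^3+y^2+7y−9.
Cancel y^3+y^2+7y−9 from numerator and denominator to get the reduced form.

(−y−2)/(2y−6)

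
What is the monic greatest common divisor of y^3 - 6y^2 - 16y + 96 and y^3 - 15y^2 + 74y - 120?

Repeated division with remainder:
  y^3 - 6y^2 - 16y + 96 = (y^3 - 15y^2 + 74y - 120) + (9y^2 - 90y + 216)
  y^3 - 15y^2 + 74y - 120 = ((1/9)y - 5/9)(9y^2 - 90y + 216) + (0)
Last nonzero remainder: 9y^2 - 90y + 216. Dividing through by 9 gives the monic gcd y^2 - 10y + 24.

y^2 - 10y + 24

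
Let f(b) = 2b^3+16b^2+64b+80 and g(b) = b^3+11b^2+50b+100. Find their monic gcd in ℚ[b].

b^2+6b+20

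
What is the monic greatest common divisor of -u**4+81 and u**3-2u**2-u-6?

u-3

By polynomial division,
  -u**4+81 = (-u-2)(u**3-2u**2-u-6) + (-5u**2-8u+69)
  u**3-2u**2-u-6 = (-(1/5)u+18/25)(-5u**2-8u+69) + ((464/25)u-1392/25)
  -5u**2-8u+69 = (-(125/464)u-575/464)((464/25)u-1392/25) + (0)
Last nonzero remainder: (464/25)u-1392/25. Dividing through by 464/25 gives the monic gcd u-3.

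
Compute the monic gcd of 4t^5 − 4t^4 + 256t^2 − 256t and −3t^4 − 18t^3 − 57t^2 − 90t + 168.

Repeated division with remainder:
  4t^5 − 4t^4 + 256t^2 − 256t = (−(4/3)t + 28/3)(−3t^4 − 18t^3 − 57t^2 − 90t + 168) + (92t^3 + 668t^2 + 808t − 1568)
  −3t^4 − 18t^3 − 57t^2 − 90t + 168 = (−(3/92)t + 87/2116)(92t^3 + 668t^2 + 808t − 1568) + (−(30744/529)t^2 − (92232/529)t + 122976/529)
  92t^3 + 668t^2 + 808t − 1568 = (−(12167/7686)t − 3703/549)(−(30744/529)t^2 − (92232/529)t + 122976/529) + (0)
Last nonzero remainder: −(30744/529)t^2 − (92232/529)t + 122976/529. Dividing through by −30744/529 gives the monic gcd t^2 + 3t − 4.

t^2 + 3t − 4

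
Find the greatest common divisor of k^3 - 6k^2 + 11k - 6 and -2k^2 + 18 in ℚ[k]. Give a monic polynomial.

Apply the Euclidean algorithm:
  k^3 - 6k^2 + 11k - 6 = (-(1/2)k + 3)(-2k^2 + 18) + (20k - 60)
  -2k^2 + 18 = (-(1/10)k - 3/10)(20k - 60) + (0)
Last nonzero remainder: 20k - 60. Dividing through by 20 gives the monic gcd k - 3.

k - 3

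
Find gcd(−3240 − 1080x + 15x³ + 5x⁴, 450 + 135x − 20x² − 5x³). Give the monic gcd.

3 + x

Euclidean algorithm in ℚ[x]:
  5x⁴ + 15x³ − 1080x − 3240 = (−x + 1)(−5x³ − 20x² + 135x + 450) + (155x² − 765x − 3690)
  −5x³ − 20x² + 135x + 450 = (−(1/31)x − 277/961)(155x² − 765x − 3690) + (−(196560/961)x − 589680/961)
  155x² − 765x − 3690 = (−(29791/39312)x + 39401/6552)(−(196560/961)x − 589680/961) + (0)
Last nonzero remainder: −(196560/961)x − 589680/961. Dividing through by −196560/961 gives the monic gcd x + 3.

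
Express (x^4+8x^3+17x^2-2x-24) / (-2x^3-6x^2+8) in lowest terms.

By polynomial division,
  x^4+8x^3+17x^2-2x-24 = (-(1/2)x-5/2)(-2x^3-6x^2+8) + (2x^2+2x-4)
  -2x^3-6x^2+8 = (-x-2)(2x^2+2x-4) + (0)
Last nonzero remainder: 2x^2+2x-4. Dividing through by 2 gives the monic gcd x^2+x-2.
Cancel x^2+x-2 from numerator and denominator to get the reduced form.

(-x^2-7x-12)/(2x+4)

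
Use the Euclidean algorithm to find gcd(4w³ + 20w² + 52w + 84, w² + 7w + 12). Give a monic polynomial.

By polynomial division,
  4w³ + 20w² + 52w + 84 = (4w - 8)(w² + 7w + 12) + (60w + 180)
  w² + 7w + 12 = ((1/60)w + 1/15)(60w + 180) + (0)
Last nonzero remainder: 60w + 180. Dividing through by 60 gives the monic gcd w + 3.

w + 3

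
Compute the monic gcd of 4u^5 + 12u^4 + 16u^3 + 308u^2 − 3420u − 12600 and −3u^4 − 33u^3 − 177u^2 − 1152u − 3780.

u^3 + 5u^2 + 29u + 210

Euclidean algorithm in ℚ[u]:
  4u^5 + 12u^4 + 16u^3 + 308u^2 − 3420u − 12600 = (−(4/3)u + 32/3)(−3u^4 − 33u^3 − 177u^2 − 1152u − 3780) + (132u^3 + 660u^2 + 3828u + 27720)
  −3u^4 − 33u^3 − 177u^2 − 1152u − 3780 = (−(1/44)u − 3/22)(132u^3 + 660u^2 + 3828u + 27720) + (0)
Last nonzero remainder: 132u^3 + 660u^2 + 3828u + 27720. Dividing through by 132 gives the monic gcd u^3 + 5u^2 + 29u + 210.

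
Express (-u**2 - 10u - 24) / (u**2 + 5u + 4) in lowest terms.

(-u - 6)/(u + 1)

By polynomial division,
  -u**2 - 10u - 24 = (-1)(u**2 + 5u + 4) + (-5u - 20)
  u**2 + 5u + 4 = (-(1/5)u - 1/5)(-5u - 20) + (0)
Last nonzero remainder: -5u - 20. Dividing through by -5 gives the monic gcd u + 4.
Cancel u + 4 from numerator and denominator to get the reduced form.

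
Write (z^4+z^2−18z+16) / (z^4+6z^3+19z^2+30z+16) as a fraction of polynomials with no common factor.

(z^2−3z+2)/(z^2+3z+2)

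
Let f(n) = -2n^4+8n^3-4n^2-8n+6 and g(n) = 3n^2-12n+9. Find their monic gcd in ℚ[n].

Repeated division with remainder:
  -2n^4+8n^3-4n^2-8n+6 = (-(2/3)n^2+2/3)(3n^2-12n+9) + (0)
Last nonzero remainder: 3n^2-12n+9. Dividing through by 3 gives the monic gcd n^2-4n+3.

n^2-4n+3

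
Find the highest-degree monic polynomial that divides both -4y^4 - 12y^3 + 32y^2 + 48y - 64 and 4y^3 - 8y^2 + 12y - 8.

y - 1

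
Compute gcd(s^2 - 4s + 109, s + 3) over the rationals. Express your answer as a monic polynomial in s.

1

Apply the Euclidean algorithm:
  s^2 - 4s + 109 = (s - 7)(s + 3) + (130)
  s + 3 = ((1/130)s + 3/130)(130) + (0)
The last nonzero remainder is the constant 130, so the polynomials are coprime and gcd = 1.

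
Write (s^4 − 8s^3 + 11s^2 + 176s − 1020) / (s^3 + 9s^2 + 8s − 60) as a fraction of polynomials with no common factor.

(s^3 − 13s^2 + 76s − 204)/(s^2 + 4s − 12)

Apply the Euclidean algorithm:
  s^4 − 8s^3 + 11s^2 + 176s − 1020 = (s − 17)(s^3 + 9s^2 + 8s − 60) + (156s^2 + 372s − 2040)
  s^3 + 9s^2 + 8s − 60 = ((1/156)s + 43/1014)(156s^2 + 372s − 2040) + ((896/169)s + 4480/169)
  156s^2 + 372s − 2040 = ((6591/224)s − 8619/112)((896/169)s + 4480/169) + (0)
Last nonzero remainder: (896/169)s + 4480/169. Dividing through by 896/169 gives the monic gcd s + 5.
Cancel s + 5 from numerator and denominator to get the reduced form.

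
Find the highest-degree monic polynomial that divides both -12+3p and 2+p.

1

By polynomial division,
  3p-12 = (3)(p+2) + (-18)
  p+2 = (-(1/18)p-1/9)(-18) + (0)
The last nonzero remainder is the constant -18, so the polynomials are coprime and gcd = 1.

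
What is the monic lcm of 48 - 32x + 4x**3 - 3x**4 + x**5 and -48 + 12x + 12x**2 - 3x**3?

Repeated division with remainder:
  x**5 - 3x**4 + 4x**3 - 32x + 48 = (-(1/3)x**2 - (1/3)x - 4)(-3x**3 + 12x**2 + 12x - 48) + (36x**2 - 144)
  -3x**3 + 12x**2 + 12x - 48 = (-(1/12)x + 1/3)(36x**2 - 144) + (0)
Last nonzero remainder: 36x**2 - 144. Dividing through by 36 gives the monic gcd x**2 - 4.
Then lcm(f, g) = f·g / gcd(f, g); expanding and making the result monic gives the answer.

-192 + 176x - 32x**2 - 16x**3 + 16x**4 - 7x**5 + x**6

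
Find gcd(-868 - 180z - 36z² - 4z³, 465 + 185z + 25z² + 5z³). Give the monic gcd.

31 + 2z + z²

Euclidean algorithm in ℚ[z]:
  -4z³ - 36z² - 180z - 868 = (-4/5)(5z³ + 25z² + 185z + 465) + (-16z² - 32z - 496)
  5z³ + 25z² + 185z + 465 = (-(5/16)z - 15/16)(-16z² - 32z - 496) + (0)
Last nonzero remainder: -16z² - 32z - 496. Dividing through by -16 gives the monic gcd z² + 2z + 31.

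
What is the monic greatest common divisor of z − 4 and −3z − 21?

1

Apply the Euclidean algorithm:
  z − 4 = (−1/3)(−3z − 21) + (−11)
  −3z − 21 = ((3/11)z + 21/11)(−11) + (0)
The last nonzero remainder is the constant −11, so the polynomials are coprime and gcd = 1.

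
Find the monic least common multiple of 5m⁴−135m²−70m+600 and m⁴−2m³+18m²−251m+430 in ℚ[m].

m⁶+5m⁵+16m⁴−149m³−1111m²−2m+5160

Euclidean algorithm in ℚ[m]:
  5m⁴−135m²−70m+600 = (5)(m⁴−2m³+18m²−251m+430) + (10m³−225m²+1185m−1550)
  m⁴−2m³+18m²−251m+430 = ((1/10)m+41/20)(10m³−225m²+1185m−1550) + ((1443/4)m²−(10101/4)m+7215/2)
  10m³−225m²+1185m−1550 = ((40/1443)m−620/1443)((1443/4)m²−(10101/4)m+7215/2) + (0)
Last nonzero remainder: (1443/4)m²−(10101/4)m+7215/2. Dividing through by 1443/4 gives the monic gcd m²−7m+10.
Then lcm(f, g) = f·g / gcd(f, g); expanding and making the result monic gives the answer.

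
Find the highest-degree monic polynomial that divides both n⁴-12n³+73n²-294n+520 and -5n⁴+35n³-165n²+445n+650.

n³-8n²+41n-130

By polynomial division,
  n⁴-12n³+73n²-294n+520 = (-1/5)(-5n⁴+35n³-165n²+445n+650) + (-5n³+40n²-205n+650)
  -5n⁴+35n³-165n²+445n+650 = (n+1)(-5n³+40n²-205n+650) + (0)
Last nonzero remainder: -5n³+40n²-205n+650. Dividing through by -5 gives the monic gcd n³-8n²+41n-130.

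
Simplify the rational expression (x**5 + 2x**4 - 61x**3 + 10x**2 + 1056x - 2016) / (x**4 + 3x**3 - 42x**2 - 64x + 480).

Apply the Euclidean algorithm:
  x**5 + 2x**4 - 61x**3 + 10x**2 + 1056x - 2016 = (x - 1)(x**4 + 3x**3 - 42x**2 - 64x + 480) + (-16x**3 + 32x**2 + 512x - 1536)
  x**4 + 3x**3 - 42x**2 - 64x + 480 = (-(1/16)x - 5/16)(-16x**3 + 32x**2 + 512x - 1536) + (0)
Last nonzero remainder: -16x**3 + 32x**2 + 512x - 1536. Dividing through by -16 gives the monic gcd x**3 - 2x**2 - 32x + 96.
Cancel x**3 - 2x**2 - 32x + 96 from numerator and denominator to get the reduced form.

(x**2 + 4x - 21)/(x + 5)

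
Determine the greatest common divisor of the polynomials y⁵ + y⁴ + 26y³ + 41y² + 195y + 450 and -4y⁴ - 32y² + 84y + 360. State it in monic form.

y³ + 3y² + 17y + 30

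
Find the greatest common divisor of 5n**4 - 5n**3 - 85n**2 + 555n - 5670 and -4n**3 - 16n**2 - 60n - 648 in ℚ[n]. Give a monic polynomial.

n**2 - 2n + 27

Apply the Euclidean algorithm:
  5n**4 - 5n**3 - 85n**2 + 555n - 5670 = (-(5/4)n + 25/4)(-4n**3 - 16n**2 - 60n - 648) + (-60n**2 + 120n - 1620)
  -4n**3 - 16n**2 - 60n - 648 = ((1/15)n + 2/5)(-60n**2 + 120n - 1620) + (0)
Last nonzero remainder: -60n**2 + 120n - 1620. Dividing through by -60 gives the monic gcd n**2 - 2n + 27.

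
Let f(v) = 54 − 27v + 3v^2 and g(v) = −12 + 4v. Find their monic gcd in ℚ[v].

Apply the Euclidean algorithm:
  3v^2 − 27v + 54 = ((3/4)v − 9/2)(4v − 12) + (0)
Last nonzero remainder: 4v − 12. Dividing through by 4 gives the monic gcd v − 3.

−3 + v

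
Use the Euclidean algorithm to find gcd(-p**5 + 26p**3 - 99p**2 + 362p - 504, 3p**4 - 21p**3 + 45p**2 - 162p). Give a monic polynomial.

p**2 - p + 9

Repeated division with remainder:
  -p**5 + 26p**3 - 99p**2 + 362p - 504 = (-(1/3)p - 7/3)(3p**4 - 21p**3 + 45p**2 - 162p) + (-8p**3 - 48p**2 - 16p - 504)
  3p**4 - 21p**3 + 45p**2 - 162p = (-(3/8)p + 39/8)(-8p**3 - 48p**2 - 16p - 504) + (273p**2 - 273p + 2457)
  -8p**3 - 48p**2 - 16p - 504 = (-(8/273)p - 8/39)(273p**2 - 273p + 2457) + (0)
Last nonzero remainder: 273p**2 - 273p + 2457. Dividing through by 273 gives the monic gcd p**2 - p + 9.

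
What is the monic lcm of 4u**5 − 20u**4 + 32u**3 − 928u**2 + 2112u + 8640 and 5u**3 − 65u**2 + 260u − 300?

By polynomial division,
  4u**5 − 20u**4 + 32u**3 − 928u**2 + 2112u + 8640 = ((4/5)u**2 + (32/5)u + 48)(5u**3 − 65u**2 + 260u − 300) + (768u**2 − 8448u + 23040)
  5u**3 − 65u**2 + 260u − 300 = ((5/768)u − 5/384)(768u**2 − 8448u + 23040) + (0)
Last nonzero remainder: 768u**2 − 8448u + 23040. Dividing through by 768 gives the monic gcd u**2 − 11u + 30.
Then lcm(f, g) = f·g / gcd(f, g); expanding and making the result monic gives the answer.

u**6 − 7u**5 + 18u**4 − 248u**3 + 992u**2 + 1104u − 4320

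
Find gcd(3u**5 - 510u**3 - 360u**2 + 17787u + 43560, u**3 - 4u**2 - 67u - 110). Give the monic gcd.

By polynomial division,
  3u**5 - 510u**3 - 360u**2 + 17787u + 43560 = (3u**2 + 12u - 261)(u**3 - 4u**2 - 67u - 110) + (-270u**2 + 1620u + 14850)
  u**3 - 4u**2 - 67u - 110 = (-(1/270)u - 1/135)(-270u**2 + 1620u + 14850) + (0)
Last nonzero remainder: -270u**2 + 1620u + 14850. Dividing through by -270 gives the monic gcd u**2 - 6u - 55.

u**2 - 6u - 55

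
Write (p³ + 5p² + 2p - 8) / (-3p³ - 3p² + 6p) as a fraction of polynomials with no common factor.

Repeated division with remainder:
  p³ + 5p² + 2p - 8 = (-1/3)(-3p³ - 3p² + 6p) + (4p² + 4p - 8)
  -3p³ - 3p² + 6p = (-(3/4)p)(4p² + 4p - 8) + (0)
Last nonzero remainder: 4p² + 4p - 8. Dividing through by 4 gives the monic gcd p² + p - 2.
Cancel p² + p - 2 from numerator and denominator to get the reduced form.

(-p - 4)/(3p)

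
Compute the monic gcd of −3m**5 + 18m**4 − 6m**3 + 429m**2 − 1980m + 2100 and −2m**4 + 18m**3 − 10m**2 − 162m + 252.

Apply the Euclidean algorithm:
  −3m**5 + 18m**4 − 6m**3 + 429m**2 − 1980m + 2100 = ((3/2)m + 9/2)(−2m**4 + 18m**3 − 10m**2 − 162m + 252) + (−72m**3 + 717m**2 − 1629m + 966)
  −2m**4 + 18m**3 − 10m**2 − 162m + 252 = ((1/36)m + 23/864)(−72m**3 + 717m**2 − 1629m + 966) + ((4655/288)m**2 − (4655/32)m + 32585/144)
  −72m**3 + 717m**2 − 1629m + 966 = (−(20736/4655)m + 19872/4655)((4655/288)m**2 − (4655/32)m + 32585/144) + (0)
Last nonzero remainder: (4655/288)m**2 − (4655/32)m + 32585/144. Dividing through by 4655/288 gives the monic gcd m**2 − 9m + 14.

m**2 − 9m + 14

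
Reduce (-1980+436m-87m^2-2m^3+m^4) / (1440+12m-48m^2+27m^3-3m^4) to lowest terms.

(99-2m-m^2)/(-72-15m+3m^2)

Euclidean algorithm in ℚ[m]:
  m^4-2m^3-87m^2+436m-1980 = (-1/3)(-3m^4+27m^3-48m^2+12m+1440) + (7m^3-103m^2+440m-1500)
  -3m^4+27m^3-48m^2+12m+1440 = (-(3/7)m-120/49)(7m^3-103m^2+440m-1500) + (-(5472/49)m^2+(21888/49)m-109440/49)
  7m^3-103m^2+440m-1500 = (-(343/5472)m+1225/1824)(-(5472/49)m^2+(21888/49)m-109440/49) + (0)
Last nonzero remainder: -(5472/49)m^2+(21888/49)m-109440/49. Dividing through by -5472/49 gives the monic gcd m^2-4m+20.
Cancel m^2-4m+20 from numerator and denominator to get the reduced form.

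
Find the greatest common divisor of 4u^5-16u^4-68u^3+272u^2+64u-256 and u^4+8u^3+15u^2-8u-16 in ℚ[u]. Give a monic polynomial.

u^3+4u^2-u-4

Repeated division with remainder:
  4u^5-16u^4-68u^3+272u^2+64u-256 = (4u-48)(u^4+8u^3+15u^2-8u-16) + (256u^3+1024u^2-256u-1024)
  u^4+8u^3+15u^2-8u-16 = ((1/256)u+1/64)(256u^3+1024u^2-256u-1024) + (0)
Last nonzero remainder: 256u^3+1024u^2-256u-1024. Dividing through by 256 gives the monic gcd u^3+4u^2-u-4.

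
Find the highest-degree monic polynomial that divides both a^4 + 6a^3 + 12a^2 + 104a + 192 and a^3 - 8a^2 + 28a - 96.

a^2 - 2a + 16

Repeated division with remainder:
  a^4 + 6a^3 + 12a^2 + 104a + 192 = (a + 14)(a^3 - 8a^2 + 28a - 96) + (96a^2 - 192a + 1536)
  a^3 - 8a^2 + 28a - 96 = ((1/96)a - 1/16)(96a^2 - 192a + 1536) + (0)
Last nonzero remainder: 96a^2 - 192a + 1536. Dividing through by 96 gives the monic gcd a^2 - 2a + 16.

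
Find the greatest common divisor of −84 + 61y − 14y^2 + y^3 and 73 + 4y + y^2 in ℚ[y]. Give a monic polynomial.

By polynomial division,
  y^3 − 14y^2 + 61y − 84 = (y − 18)(y^2 + 4y + 73) + (60y + 1230)
  y^2 + 4y + 73 = ((1/60)y − 11/40)(60y + 1230) + (1645/4)
  60y + 1230 = ((48/329)y + 984/329)(1645/4) + (0)
The last nonzero remainder is the constant 1645/4, so the polynomials are coprime and gcd = 1.

1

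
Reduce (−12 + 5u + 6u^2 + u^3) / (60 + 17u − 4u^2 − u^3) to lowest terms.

Apply the Euclidean algorithm:
  u^3 + 6u^2 + 5u − 12 = (−1)(−u^3 − 4u^2 + 17u + 60) + (2u^2 + 22u + 48)
  −u^3 − 4u^2 + 17u + 60 = (−(1/2)u + 7/2)(2u^2 + 22u + 48) + (−36u − 108)
  2u^2 + 22u + 48 = (−(1/18)u − 4/9)(−36u − 108) + (0)
Last nonzero remainder: −36u − 108. Dividing through by −36 gives the monic gcd u + 3.
Cancel u + 3 from numerator and denominator to get the reduced form.

(4 − 3u − u^2)/(−20 + u + u^2)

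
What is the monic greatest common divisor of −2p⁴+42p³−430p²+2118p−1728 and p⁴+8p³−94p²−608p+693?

Euclidean algorithm in ℚ[p]:
  −2p⁴+42p³−430p²+2118p−1728 = (−2)(p⁴+8p³−94p²−608p+693) + (58p³−618p²+902p−342)
  p⁴+8p³−94p²−608p+693 = ((1/58)p+541/1682)(58p³−618p²+902p−342) + ((75036/841)p²−(750360/841)p+675324/841)
  58p³−618p²+902p−342 = ((24389/37518)p−15979/37518)((75036/841)p²−(750360/841)p+675324/841) + (0)
Last nonzero remainder: (75036/841)p²−(750360/841)p+675324/841. Dividing through by 75036/841 gives the monic gcd p²−10p+9.

p²−10p+9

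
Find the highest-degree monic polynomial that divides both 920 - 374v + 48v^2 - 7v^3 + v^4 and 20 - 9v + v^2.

20 - 9v + v^2

By polynomial division,
  v^4 - 7v^3 + 48v^2 - 374v + 920 = (v^2 + 2v + 46)(v^2 - 9v + 20) + (0)
The last nonzero remainder v^2 - 9v + 20 is already monic.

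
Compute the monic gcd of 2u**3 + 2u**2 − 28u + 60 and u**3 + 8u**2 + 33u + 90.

Euclidean algorithm in ℚ[u]:
  2u**3 + 2u**2 − 28u + 60 = (2)(u**3 + 8u**2 + 33u + 90) + (−14u**2 − 94u − 120)
  u**3 + 8u**2 + 33u + 90 = (−(1/14)u − 9/98)(−14u**2 − 94u − 120) + ((774/49)u + 3870/49)
  −14u**2 − 94u − 120 = (−(343/387)u − 196/129)((774/49)u + 3870/49) + (0)
Last nonzero remainder: (774/49)u + 3870/49. Dividing through by 774/49 gives the monic gcd u + 5.

u + 5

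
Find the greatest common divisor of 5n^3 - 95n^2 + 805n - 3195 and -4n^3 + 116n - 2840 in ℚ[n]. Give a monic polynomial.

By polynomial division,
  5n^3 - 95n^2 + 805n - 3195 = (-5/4)(-4n^3 + 116n - 2840) + (-95n^2 + 950n - 6745)
  -4n^3 + 116n - 2840 = ((4/95)n + 8/19)(-95n^2 + 950n - 6745) + (0)
Last nonzero remainder: -95n^2 + 950n - 6745. Dividing through by -95 gives the monic gcd n^2 - 10n + 71.

n^2 - 10n + 71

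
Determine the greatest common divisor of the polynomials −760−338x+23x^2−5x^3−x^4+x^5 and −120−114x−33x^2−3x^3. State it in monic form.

8+6x+x^2

Euclidean algorithm in ℚ[x]:
  x^5−x^4−5x^3+23x^2−338x−760 = (−(1/3)x^2+4x−89/3)(−3x^3−33x^2−114x−120) + (−540x^2−3240x−4320)
  −3x^3−33x^2−114x−120 = ((1/180)x+1/36)(−540x^2−3240x−4320) + (0)
Last nonzero remainder: −540x^2−3240x−4320. Dividing through by −540 gives the monic gcd x^2+6x+8.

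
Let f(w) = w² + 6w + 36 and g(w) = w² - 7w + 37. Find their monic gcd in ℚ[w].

1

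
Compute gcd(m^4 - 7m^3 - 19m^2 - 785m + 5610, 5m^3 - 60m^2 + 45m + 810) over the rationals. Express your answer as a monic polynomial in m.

m - 6

Apply the Euclidean algorithm:
  m^4 - 7m^3 - 19m^2 - 785m + 5610 = ((1/5)m + 1)(5m^3 - 60m^2 + 45m + 810) + (32m^2 - 992m + 4800)
  5m^3 - 60m^2 + 45m + 810 = ((5/32)m + 95/32)(32m^2 - 992m + 4800) + (2240m - 13440)
  32m^2 - 992m + 4800 = ((1/70)m - 5/14)(2240m - 13440) + (0)
Last nonzero remainder: 2240m - 13440. Dividing through by 2240 gives the monic gcd m - 6.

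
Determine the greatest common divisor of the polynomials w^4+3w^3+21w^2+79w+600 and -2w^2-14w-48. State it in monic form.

w^2+7w+24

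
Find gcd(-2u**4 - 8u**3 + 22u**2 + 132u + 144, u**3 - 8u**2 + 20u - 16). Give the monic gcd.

u - 4

Repeated division with remainder:
  -2u**4 - 8u**3 + 22u**2 + 132u + 144 = (-2u - 24)(u**3 - 8u**2 + 20u - 16) + (-130u**2 + 580u - 240)
  u**3 - 8u**2 + 20u - 16 = (-(1/130)u + 23/845)(-130u**2 + 580u - 240) + ((400/169)u - 1600/169)
  -130u**2 + 580u - 240 = (-(2197/40)u + 507/20)((400/169)u - 1600/169) + (0)
Last nonzero remainder: (400/169)u - 1600/169. Dividing through by 400/169 gives the monic gcd u - 4.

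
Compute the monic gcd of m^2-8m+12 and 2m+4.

1

Euclidean algorithm in ℚ[m]:
  m^2-8m+12 = ((1/2)m-5)(2m+4) + (32)
  2m+4 = ((1/16)m+1/8)(32) + (0)
The last nonzero remainder is the constant 32, so the polynomials are coprime and gcd = 1.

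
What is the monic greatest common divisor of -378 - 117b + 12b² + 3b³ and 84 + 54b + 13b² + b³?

7 + b

Euclidean algorithm in ℚ[b]:
  3b³ + 12b² - 117b - 378 = (3)(b³ + 13b² + 54b + 84) + (-27b² - 279b - 630)
  b³ + 13b² + 54b + 84 = (-(1/27)b - 8/81)(-27b² - 279b - 630) + ((28/9)b + 196/9)
  -27b² - 279b - 630 = (-(243/28)b - 405/14)((28/9)b + 196/9) + (0)
Last nonzero remainder: (28/9)b + 196/9. Dividing through by 28/9 gives the monic gcd b + 7.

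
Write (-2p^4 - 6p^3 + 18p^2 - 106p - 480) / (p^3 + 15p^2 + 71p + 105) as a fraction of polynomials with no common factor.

(-2p^2 + 10p - 32)/(p + 7)

Apply the Euclidean algorithm:
  -2p^4 - 6p^3 + 18p^2 - 106p - 480 = (-2p + 24)(p^3 + 15p^2 + 71p + 105) + (-200p^2 - 1600p - 3000)
  p^3 + 15p^2 + 71p + 105 = (-(1/200)p - 7/200)(-200p^2 - 1600p - 3000) + (0)
Last nonzero remainder: -200p^2 - 1600p - 3000. Dividing through by -200 gives the monic gcd p^2 + 8p + 15.
Cancel p^2 + 8p + 15 from numerator and denominator to get the reduced form.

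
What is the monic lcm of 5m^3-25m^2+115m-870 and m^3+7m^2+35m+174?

m^4+m^3-7m^2-36m-1044

Apply the Euclidean algorithm:
  5m^3-25m^2+115m-870 = (5)(m^3+7m^2+35m+174) + (-60m^2-60m-1740)
  m^3+7m^2+35m+174 = (-(1/60)m-1/10)(-60m^2-60m-1740) + (0)
Last nonzero remainder: -60m^2-60m-1740. Dividing through by -60 gives the monic gcd m^2+m+29.
Then lcm(f, g) = f·g / gcd(f, g); expanding and making the result monic gives the answer.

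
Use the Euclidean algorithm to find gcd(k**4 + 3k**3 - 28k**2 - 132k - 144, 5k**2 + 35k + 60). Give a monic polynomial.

Euclidean algorithm in ℚ[k]:
  k**4 + 3k**3 - 28k**2 - 132k - 144 = ((1/5)k**2 - (4/5)k - 12/5)(5k**2 + 35k + 60) + (0)
Last nonzero remainder: 5k**2 + 35k + 60. Dividing through by 5 gives the monic gcd k**2 + 7k + 12.

k**2 + 7k + 12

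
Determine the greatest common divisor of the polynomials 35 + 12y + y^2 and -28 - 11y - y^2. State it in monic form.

7 + y

Euclidean algorithm in ℚ[y]:
  y^2 + 12y + 35 = (-1)(-y^2 - 11y - 28) + (y + 7)
  -y^2 - 11y - 28 = (-y - 4)(y + 7) + (0)
The last nonzero remainder y + 7 is already monic.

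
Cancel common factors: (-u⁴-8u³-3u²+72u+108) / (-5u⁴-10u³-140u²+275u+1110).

(u²+9u+18)/(5u²+15u+185)

Euclidean algorithm in ℚ[u]:
  -u⁴-8u³-3u²+72u+108 = (1/5)(-5u⁴-10u³-140u²+275u+1110) + (-6u³+25u²+17u-114)
  -5u⁴-10u³-140u²+275u+1110 = ((5/6)u+185/36)(-6u³+25u²+17u-114) + (-(10175/36)u²+(10175/36)u+10175/6)
  -6u³+25u²+17u-114 = ((216/10175)u-684/10175)(-(10175/36)u²+(10175/36)u+10175/6) + (0)
Last nonzero remainder: -(10175/36)u²+(10175/36)u+10175/6. Dividing through by -10175/36 gives the monic gcd u²-u-6.
Cancel u²-u-6 from numerator and denominator to get the reduced form.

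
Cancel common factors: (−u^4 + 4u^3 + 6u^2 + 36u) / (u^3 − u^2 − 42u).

(−u^3 + 4u^2 + 6u + 36)/(u^2 − u − 42)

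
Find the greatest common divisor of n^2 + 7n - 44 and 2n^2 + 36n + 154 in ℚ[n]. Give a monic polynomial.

n + 11

Euclidean algorithm in ℚ[n]:
  n^2 + 7n - 44 = (1/2)(2n^2 + 36n + 154) + (-11n - 121)
  2n^2 + 36n + 154 = (-(2/11)n - 14/11)(-11n - 121) + (0)
Last nonzero remainder: -11n - 121. Dividing through by -11 gives the monic gcd n + 11.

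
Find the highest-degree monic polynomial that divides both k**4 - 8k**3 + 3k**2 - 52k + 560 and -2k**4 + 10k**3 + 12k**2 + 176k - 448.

k**3 - 3k**2 - 12k - 112

Repeated division with remainder:
  k**4 - 8k**3 + 3k**2 - 52k + 560 = (-1/2)(-2k**4 + 10k**3 + 12k**2 + 176k - 448) + (-3k**3 + 9k**2 + 36k + 336)
  -2k**4 + 10k**3 + 12k**2 + 176k - 448 = ((2/3)k - 4/3)(-3k**3 + 9k**2 + 36k + 336) + (0)
Last nonzero remainder: -3k**3 + 9k**2 + 36k + 336. Dividing through by -3 gives the monic gcd k**3 - 3k**2 - 12k - 112.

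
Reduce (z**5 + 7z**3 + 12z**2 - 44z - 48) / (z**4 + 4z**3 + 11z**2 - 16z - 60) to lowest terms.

(z**3 + 11z + 12)/(z**2 + 4z + 15)

Repeated division with remainder:
  z**5 + 7z**3 + 12z**2 - 44z - 48 = (z - 4)(z**4 + 4z**3 + 11z**2 - 16z - 60) + (12z**3 + 72z**2 - 48z - 288)
  z**4 + 4z**3 + 11z**2 - 16z - 60 = ((1/12)z - 1/6)(12z**3 + 72z**2 - 48z - 288) + (27z**2 - 108)
  12z**3 + 72z**2 - 48z - 288 = ((4/9)z + 8/3)(27z**2 - 108) + (0)
Last nonzero remainder: 27z**2 - 108. Dividing through by 27 gives the monic gcd z**2 - 4.
Cancel z**2 - 4 from numerator and denominator to get the reduced form.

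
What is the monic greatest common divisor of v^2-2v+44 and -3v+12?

1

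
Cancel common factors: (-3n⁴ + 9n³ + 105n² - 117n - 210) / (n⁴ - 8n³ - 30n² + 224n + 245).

By polynomial division,
  -3n⁴ + 9n³ + 105n² - 117n - 210 = (-3)(n⁴ - 8n³ - 30n² + 224n + 245) + (-15n³ + 15n² + 555n + 525)
  n⁴ - 8n³ - 30n² + 224n + 245 = (-(1/15)n + 7/15)(-15n³ + 15n² + 555n + 525) + (0)
Last nonzero remainder: -15n³ + 15n² + 555n + 525. Dividing through by -15 gives the monic gcd n³ - n² - 37n - 35.
Cancel n³ - n² - 37n - 35 from numerator and denominator to get the reduced form.

(-3n + 6)/(n - 7)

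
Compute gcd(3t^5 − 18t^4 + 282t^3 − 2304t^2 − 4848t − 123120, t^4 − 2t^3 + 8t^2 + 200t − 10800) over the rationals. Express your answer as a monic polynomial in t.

t^3 − 12t^2 + 128t − 1080

Euclidean algorithm in ℚ[t]:
  3t^5 − 18t^4 + 282t^3 − 2304t^2 − 4848t − 123120 = (3t − 12)(t^4 − 2t^3 + 8t^2 + 200t − 10800) + (234t^3 − 2808t^2 + 29952t − 252720)
  t^4 − 2t^3 + 8t^2 + 200t − 10800 = ((1/234)t + 5/117)(234t^3 − 2808t^2 + 29952t − 252720) + (0)
Last nonzero remainder: 234t^3 − 2808t^2 + 29952t − 252720. Dividing through by 234 gives the monic gcd t^3 − 12t^2 + 128t − 1080.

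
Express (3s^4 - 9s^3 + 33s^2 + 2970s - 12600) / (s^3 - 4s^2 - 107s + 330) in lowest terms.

Apply the Euclidean algorithm:
  3s^4 - 9s^3 + 33s^2 + 2970s - 12600 = (3s + 3)(s^3 - 4s^2 - 107s + 330) + (366s^2 + 2301s - 13590)
  s^3 - 4s^2 - 107s + 330 = ((1/366)s - 1255/44652)(366s^2 + 2301s - 13590) + (-(77343/14884)s - 386715/7442)
  366s^2 + 2301s - 13590 = (-(1815848/25781)s + 6742452/25781)(-(77343/14884)s - 386715/7442) + (0)
Last nonzero remainder: -(77343/14884)s - 386715/7442. Dividing through by -77343/14884 gives the monic gcd s + 10.
Cancel s + 10 from numerator and denominator to get the reduced form.

(3s^3 - 39s^2 + 423s - 1260)/(s^2 - 14s + 33)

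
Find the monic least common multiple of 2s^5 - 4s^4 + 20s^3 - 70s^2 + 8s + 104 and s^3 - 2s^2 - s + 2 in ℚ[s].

s^6 - 3s^5 + 12s^4 - 45s^3 + 39s^2 + 48s - 52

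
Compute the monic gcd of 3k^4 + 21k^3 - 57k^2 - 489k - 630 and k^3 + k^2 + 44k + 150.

k + 3

Repeated division with remainder:
  3k^4 + 21k^3 - 57k^2 - 489k - 630 = (3k + 18)(k^3 + k^2 + 44k + 150) + (-207k^2 - 1731k - 3330)
  k^3 + k^2 + 44k + 150 = (-(1/207)k + 508/14283)(-207k^2 - 1731k - 3330) + ((426010/4761)k + 426010/1587)
  -207k^2 - 1731k - 3330 = (-(985527/426010)k - 528471/42601)((426010/4761)k + 426010/1587) + (0)
Last nonzero remainder: (426010/4761)k + 426010/1587. Dividing through by 426010/4761 gives the monic gcd k + 3.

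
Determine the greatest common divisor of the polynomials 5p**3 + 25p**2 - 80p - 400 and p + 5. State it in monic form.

Apply the Euclidean algorithm:
  5p**3 + 25p**2 - 80p - 400 = (5p**2 - 80)(p + 5) + (0)
The last nonzero remainder p + 5 is already monic.

p + 5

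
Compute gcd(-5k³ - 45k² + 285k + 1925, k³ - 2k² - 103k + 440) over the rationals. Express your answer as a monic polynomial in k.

Euclidean algorithm in ℚ[k]:
  -5k³ - 45k² + 285k + 1925 = (-5)(k³ - 2k² - 103k + 440) + (-55k² - 230k + 4125)
  k³ - 2k² - 103k + 440 = (-(1/55)k + 68/605)(-55k² - 230k + 4125) + (-(260/121)k - 260/11)
  -55k² - 230k + 4125 = ((1331/52)k - 9075/52)(-(260/121)k - 260/11) + (0)
Last nonzero remainder: -(260/121)k - 260/11. Dividing through by -260/121 gives the monic gcd k + 11.

k + 11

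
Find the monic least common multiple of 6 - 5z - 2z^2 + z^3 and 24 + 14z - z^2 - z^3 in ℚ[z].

-72 + 54z + 35z^2 - 15z^3 - 3z^4 + z^5

Repeated division with remainder:
  z^3 - 2z^2 - 5z + 6 = (-1)(-z^3 - z^2 + 14z + 24) + (-3z^2 + 9z + 30)
  -z^3 - z^2 + 14z + 24 = ((1/3)z + 4/3)(-3z^2 + 9z + 30) + (-8z - 16)
  -3z^2 + 9z + 30 = ((3/8)z - 15/8)(-8z - 16) + (0)
Last nonzero remainder: -8z - 16. Dividing through by -8 gives the monic gcd z + 2.
Then lcm(f, g) = f·g / gcd(f, g); expanding and making the result monic gives the answer.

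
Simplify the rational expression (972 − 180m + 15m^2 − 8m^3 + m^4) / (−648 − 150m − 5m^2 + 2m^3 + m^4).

By polynomial division,
  m^4 − 8m^3 + 15m^2 − 180m + 972 = (m^4 + 2m^3 − 5m^2 − 150m − 648) + (−10m^3 + 20m^2 − 30m + 1620)
  m^4 + 2m^3 − 5m^2 − 150m − 648 = (−(1/10)m − 2/5)(−10m^3 + 20m^2 − 30m + 1620) + (0)
Last nonzero remainder: −10m^3 + 20m^2 − 30m + 1620. Dividing through by −10 gives the monic gcd m^3 − 2m^2 + 3m − 162.
Cancel m^3 − 2m^2 + 3m − 162 from numerator and denominator to get the reduced form.

(−6 + m)/(4 + m)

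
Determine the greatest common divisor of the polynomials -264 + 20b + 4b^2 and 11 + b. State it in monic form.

Euclidean algorithm in ℚ[b]:
  4b^2 + 20b - 264 = (4b - 24)(b + 11) + (0)
The last nonzero remainder b + 11 is already monic.

11 + b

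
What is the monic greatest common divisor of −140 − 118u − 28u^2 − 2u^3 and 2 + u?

By polynomial division,
  −2u^3 − 28u^2 − 118u − 140 = (−2u^2 − 24u − 70)(u + 2) + (0)
The last nonzero remainder u + 2 is already monic.

2 + u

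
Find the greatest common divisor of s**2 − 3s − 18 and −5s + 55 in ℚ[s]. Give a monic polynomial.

1

Euclidean algorithm in ℚ[s]:
  s**2 − 3s − 18 = (−(1/5)s − 8/5)(−5s + 55) + (70)
  −5s + 55 = (−(1/14)s + 11/14)(70) + (0)
The last nonzero remainder is the constant 70, so the polynomials are coprime and gcd = 1.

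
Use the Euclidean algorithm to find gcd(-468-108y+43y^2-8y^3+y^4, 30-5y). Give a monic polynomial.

-6+y

Apply the Euclidean algorithm:
  y^4-8y^3+43y^2-108y-468 = (-(1/5)y^3+(2/5)y^2-(31/5)y-78/5)(-5y+30) + (0)
Last nonzero remainder: -5y+30. Dividing through by -5 gives the monic gcd y-6.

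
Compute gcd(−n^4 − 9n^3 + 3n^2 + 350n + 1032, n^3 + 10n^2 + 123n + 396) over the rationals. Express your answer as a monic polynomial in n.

n + 4

Apply the Euclidean algorithm:
  −n^4 − 9n^3 + 3n^2 + 350n + 1032 = (−n + 1)(n^3 + 10n^2 + 123n + 396) + (116n^2 + 623n + 636)
  n^3 + 10n^2 + 123n + 396 = ((1/116)n + 537/13456)(116n^2 + 623n + 636) + ((1246761/13456)n + 1246761/3364)
  116n^2 + 623n + 636 = ((1560896/1246761)n + 713168/415587)((1246761/13456)n + 1246761/3364) + (0)
Last nonzero remainder: (1246761/13456)n + 1246761/3364. Dividing through by 1246761/13456 gives the monic gcd n + 4.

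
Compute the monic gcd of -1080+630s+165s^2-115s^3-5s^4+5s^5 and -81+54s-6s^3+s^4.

27-9s-3s^2+s^3

Repeated division with remainder:
  5s^5-5s^4-115s^3+165s^2+630s-1080 = (5s+25)(s^4-6s^3+54s-81) + (35s^3-105s^2-315s+945)
  s^4-6s^3+54s-81 = ((1/35)s-3/35)(35s^3-105s^2-315s+945) + (0)
Last nonzero remainder: 35s^3-105s^2-315s+945. Dividing through by 35 gives the monic gcd s^3-3s^2-9s+27.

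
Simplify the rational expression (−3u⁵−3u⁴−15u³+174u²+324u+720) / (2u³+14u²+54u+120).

Apply the Euclidean algorithm:
  −3u⁵−3u⁴−15u³+174u²+324u+720 = (−(3/2)u²+9u−30)(2u³+14u²+54u+120) + (288u²+864u+4320)
  2u³+14u²+54u+120 = ((1/144)u+1/36)(288u²+864u+4320) + (0)
Last nonzero remainder: 288u²+864u+4320. Dividing through by 288 gives the monic gcd u²+3u+15.
Cancel u²+3u+15 from numerator and denominator to get the reduced form.

(−3u³+6u²+12u+48)/(2u+8)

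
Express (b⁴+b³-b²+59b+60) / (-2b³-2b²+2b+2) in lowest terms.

Apply the Euclidean algorithm:
  b⁴+b³-b²+59b+60 = (-(1/2)b)(-2b³-2b²+2b+2) + (60b+60)
  -2b³-2b²+2b+2 = (-(1/30)b²+1/30)(60b+60) + (0)
Last nonzero remainder: 60b+60. Dividing through by 60 gives the monic gcd b+1.
Cancel b+1 from numerator and denominator to get the reduced form.

(-b³+b-60)/(2b²-2)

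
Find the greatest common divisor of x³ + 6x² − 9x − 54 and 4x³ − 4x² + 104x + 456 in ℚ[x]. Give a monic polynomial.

Apply the Euclidean algorithm:
  x³ + 6x² − 9x − 54 = (1/4)(4x³ − 4x² + 104x + 456) + (7x² − 35x − 168)
  4x³ − 4x² + 104x + 456 = ((4/7)x + 16/7)(7x² − 35x − 168) + (280x + 840)
  7x² − 35x − 168 = ((1/40)x − 1/5)(280x + 840) + (0)
Last nonzero remainder: 280x + 840. Dividing through by 280 gives the monic gcd x + 3.

x + 3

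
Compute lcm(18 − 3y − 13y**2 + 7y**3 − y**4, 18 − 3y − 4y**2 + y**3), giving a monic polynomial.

−36 − 12y + 29y**2 − y**3 − 5y**4 + y**5

By polynomial division,
  −y**4 + 7y**3 − 13y**2 − 3y + 18 = (−y + 3)(y**3 − 4y**2 − 3y + 18) + (−4y**2 + 24y − 36)
  y**3 − 4y**2 − 3y + 18 = (−(1/4)y − 1/2)(−4y**2 + 24y − 36) + (0)
Last nonzero remainder: −4y**2 + 24y − 36. Dividing through by −4 gives the monic gcd y**2 − 6y + 9.
Then lcm(f, g) = f·g / gcd(f, g); expanding and making the result monic gives the answer.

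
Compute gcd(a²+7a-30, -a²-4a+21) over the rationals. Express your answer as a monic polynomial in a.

a-3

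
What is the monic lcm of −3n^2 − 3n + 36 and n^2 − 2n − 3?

By polynomial division,
  −3n^2 − 3n + 36 = (−3)(n^2 − 2n − 3) + (−9n + 27)
  n^2 − 2n − 3 = (−(1/9)n − 1/9)(−9n + 27) + (0)
Last nonzero remainder: −9n + 27. Dividing through by −9 gives the monic gcd n − 3.
Then lcm(f, g) = f·g / gcd(f, g); expanding and making the result monic gives the answer.

n^3 + 2n^2 − 11n − 12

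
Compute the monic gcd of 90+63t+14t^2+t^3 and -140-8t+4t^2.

5+t

Repeated division with remainder:
  t^3+14t^2+63t+90 = ((1/4)t+4)(4t^2-8t-140) + (130t+650)
  4t^2-8t-140 = ((2/65)t-14/65)(130t+650) + (0)
Last nonzero remainder: 130t+650. Dividing through by 130 gives the monic gcd t+5.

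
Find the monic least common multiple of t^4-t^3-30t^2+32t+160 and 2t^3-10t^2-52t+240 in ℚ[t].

t^5-7t^4-24t^3+212t^2-32t-960

By polynomial division,
  t^4-t^3-30t^2+32t+160 = ((1/2)t+2)(2t^3-10t^2-52t+240) + (16t^2+16t-320)
  2t^3-10t^2-52t+240 = ((1/8)t-3/4)(16t^2+16t-320) + (0)
Last nonzero remainder: 16t^2+16t-320. Dividing through by 16 gives the monic gcd t^2+t-20.
Then lcm(f, g) = f·g / gcd(f, g); expanding and making the result monic gives the answer.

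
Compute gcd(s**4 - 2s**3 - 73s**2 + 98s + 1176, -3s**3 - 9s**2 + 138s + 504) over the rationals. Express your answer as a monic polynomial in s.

s**2 - 3s - 28

By polynomial division,
  s**4 - 2s**3 - 73s**2 + 98s + 1176 = (-(1/3)s + 5/3)(-3s**3 - 9s**2 + 138s + 504) + (-12s**2 + 36s + 336)
  -3s**3 - 9s**2 + 138s + 504 = ((1/4)s + 3/2)(-12s**2 + 36s + 336) + (0)
Last nonzero remainder: -12s**2 + 36s + 336. Dividing through by -12 gives the monic gcd s**2 - 3s - 28.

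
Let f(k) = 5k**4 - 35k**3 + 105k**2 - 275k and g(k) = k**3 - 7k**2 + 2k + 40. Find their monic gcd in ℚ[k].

Apply the Euclidean algorithm:
  5k**4 - 35k**3 + 105k**2 - 275k = (5k)(k**3 - 7k**2 + 2k + 40) + (95k**2 - 475k)
  k**3 - 7k**2 + 2k + 40 = ((1/95)k - 2/95)(95k**2 - 475k) + (-8k + 40)
  95k**2 - 475k = (-(95/8)k)(-8k + 40) + (0)
Last nonzero remainder: -8k + 40. Dividing through by -8 gives the monic gcd k - 5.

k - 5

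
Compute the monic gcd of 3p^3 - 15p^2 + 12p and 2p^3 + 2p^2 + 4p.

Apply the Euclidean algorithm:
  3p^3 - 15p^2 + 12p = (3/2)(2p^3 + 2p^2 + 4p) + (-18p^2 + 6p)
  2p^3 + 2p^2 + 4p = (-(1/9)p - 4/27)(-18p^2 + 6p) + ((44/9)p)
  -18p^2 + 6p = (-(81/22)p + 27/22)((44/9)p) + (0)
Last nonzero remainder: (44/9)p. Dividing through by 44/9 gives the monic gcd p.

p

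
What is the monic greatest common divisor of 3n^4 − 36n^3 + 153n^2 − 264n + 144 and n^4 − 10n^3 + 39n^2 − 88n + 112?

Apply the Euclidean algorithm:
  3n^4 − 36n^3 + 153n^2 − 264n + 144 = (3)(n^4 − 10n^3 + 39n^2 − 88n + 112) + (−6n^3 + 36n^2 − 192)
  n^4 − 10n^3 + 39n^2 − 88n + 112 = (−(1/6)n + 2/3)(−6n^3 + 36n^2 − 192) + (15n^2 − 120n + 240)
  −6n^3 + 36n^2 − 192 = (−(2/5)n − 4/5)(15n^2 − 120n + 240) + (0)
Last nonzero remainder: 15n^2 − 120n + 240. Dividing through by 15 gives the monic gcd n^2 − 8n + 16.

n^2 − 8n + 16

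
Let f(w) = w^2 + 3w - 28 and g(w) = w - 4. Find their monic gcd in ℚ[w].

w - 4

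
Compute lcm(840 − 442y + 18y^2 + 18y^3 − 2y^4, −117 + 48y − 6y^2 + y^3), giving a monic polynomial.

−16380 + 9879y − 1434y^2 − 103y^3 + 57y^4 − 12y^5 + y^6

Apply the Euclidean algorithm:
  −2y^4 + 18y^3 + 18y^2 − 442y + 840 = (−2y + 6)(y^3 − 6y^2 + 48y − 117) + (150y^2 − 964y + 1542)
  y^3 − 6y^2 + 48y − 117 = ((1/150)y + 16/5625)(150y^2 − 964y + 1542) + ((227599/5625)y − 227599/1875)
  150y^2 − 964y + 1542 = ((843750/227599)y − 2891250/227599)((227599/5625)y − 227599/1875) + (0)
Last nonzero remainder: (227599/5625)y − 227599/1875. Dividing through by 227599/5625 gives the monic gcd y − 3.
Then lcm(f, g) = f·g / gcd(f, g); expanding and making the result monic gives the answer.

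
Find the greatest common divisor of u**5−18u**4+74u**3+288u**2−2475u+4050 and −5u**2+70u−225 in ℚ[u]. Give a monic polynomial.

u**2−14u+45

By polynomial division,
  u**5−18u**4+74u**3+288u**2−2475u+4050 = (−(1/5)u**3+(4/5)u**2+(27/5)u−18)(−5u**2+70u−225) + (0)
Last nonzero remainder: −5u**2+70u−225. Dividing through by −5 gives the monic gcd u**2−14u+45.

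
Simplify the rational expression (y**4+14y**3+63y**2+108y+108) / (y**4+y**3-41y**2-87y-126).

(y+6)/(y-7)

By polynomial division,
  y**4+14y**3+63y**2+108y+108 = (y**4+y**3-41y**2-87y-126) + (13y**3+104y**2+195y+234)
  y**4+y**3-41y**2-87y-126 = ((1/13)y-7/13)(13y**3+104y**2+195y+234) + (0)
Last nonzero remainder: 13y**3+104y**2+195y+234. Dividing through by 13 gives the monic gcd y**3+8y**2+15y+18.
Cancel y**3+8y**2+15y+18 from numerator and denominator to get the reduced form.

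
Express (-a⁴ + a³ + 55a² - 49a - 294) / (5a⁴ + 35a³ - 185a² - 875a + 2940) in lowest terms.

Apply the Euclidean algorithm:
  -a⁴ + a³ + 55a² - 49a - 294 = (-1/5)(5a⁴ + 35a³ - 185a² - 875a + 2940) + (8a³ + 18a² - 224a + 294)
  5a⁴ + 35a³ - 185a² - 875a + 2940 = ((5/8)a + 95/32)(8a³ + 18a² - 224a + 294) + (-(1575/16)a² - (1575/4)a + 33075/16)
  8a³ + 18a² - 224a + 294 = (-(128/1575)a + 32/225)(-(1575/16)a² - (1575/4)a + 33075/16) + (0)
Last nonzero remainder: -(1575/16)a² - (1575/4)a + 33075/16. Dividing through by -1575/16 gives the monic gcd a² + 4a - 21.
Cancel a² + 4a - 21 from numerator and denominator to get the reduced form.

(-a² + 5a + 14)/(5a² + 15a - 140)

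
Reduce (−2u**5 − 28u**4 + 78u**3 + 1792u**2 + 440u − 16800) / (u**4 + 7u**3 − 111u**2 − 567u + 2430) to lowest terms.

(−2u**3 − 14u**2 + 116u + 560)/(u**2 − 81)

Euclidean algorithm in ℚ[u]:
  −2u**5 − 28u**4 + 78u**3 + 1792u**2 + 440u − 16800 = (−2u − 14)(u**4 + 7u**3 − 111u**2 − 567u + 2430) + (−46u**3 − 896u**2 − 2638u + 17220)
  u**4 + 7u**3 − 111u**2 − 567u + 2430 = (−(1/46)u + 287/1058)(−46u**3 − 896u**2 − 2638u + 17220) + ((39520/529)u**2 + (276640/529)u − 1185600/529)
  −46u**3 − 896u**2 − 2638u + 17220 = (−(12167/19760)u − 151823/19760)((39520/529)u**2 + (276640/529)u − 1185600/529) + (0)
Last nonzero remainder: (39520/529)u**2 + (276640/529)u − 1185600/529. Dividing through by 39520/529 gives the monic gcd u**2 + 7u − 30.
Cancel u**2 + 7u − 30 from numerator and denominator to get the reduced form.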